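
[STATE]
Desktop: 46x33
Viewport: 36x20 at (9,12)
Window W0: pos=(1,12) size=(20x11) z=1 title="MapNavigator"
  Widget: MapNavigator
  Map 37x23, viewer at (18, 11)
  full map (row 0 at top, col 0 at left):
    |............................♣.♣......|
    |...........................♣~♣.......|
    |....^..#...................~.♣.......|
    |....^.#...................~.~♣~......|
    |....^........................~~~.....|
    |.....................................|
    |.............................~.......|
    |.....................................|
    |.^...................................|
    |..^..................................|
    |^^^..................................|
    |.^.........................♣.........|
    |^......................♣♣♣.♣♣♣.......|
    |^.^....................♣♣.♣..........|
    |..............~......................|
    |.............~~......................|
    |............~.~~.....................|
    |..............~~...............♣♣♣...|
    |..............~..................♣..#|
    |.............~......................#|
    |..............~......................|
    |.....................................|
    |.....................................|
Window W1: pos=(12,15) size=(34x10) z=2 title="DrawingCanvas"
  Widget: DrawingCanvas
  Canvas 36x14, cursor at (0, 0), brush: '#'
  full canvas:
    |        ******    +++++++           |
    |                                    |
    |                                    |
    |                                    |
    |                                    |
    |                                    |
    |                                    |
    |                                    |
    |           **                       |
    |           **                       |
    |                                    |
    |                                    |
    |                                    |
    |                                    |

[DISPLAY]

━━━━━━━━━━━┓                        
igator     ┃                        
───────────┨                        
...┏━━━━━━━━━━━━━━━━━━━━━━━━━━━━━━━━
...┃ DrawingCanvas                  
...┠────────────────────────────────
..@┃+       ******    +++++++       
...┃                                
...┃                                
...┃                                
━━━┃                                
   ┃                                
   ┗━━━━━━━━━━━━━━━━━━━━━━━━━━━━━━━━
                                    
                                    
                                    
                                    
                                    
                                    
                                    


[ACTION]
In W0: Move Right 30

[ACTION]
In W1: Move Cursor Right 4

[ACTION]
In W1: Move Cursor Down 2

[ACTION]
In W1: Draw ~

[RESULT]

━━━━━━━━━━━┓                        
igator     ┃                        
───────────┨                        
...┏━━━━━━━━━━━━━━━━━━━━━━━━━━━━━━━━
...┃ DrawingCanvas                  
...┠────────────────────────────────
..@┃        ******    +++++++       
...┃                                
...┃    ~                           
...┃                                
━━━┃                                
   ┃                                
   ┗━━━━━━━━━━━━━━━━━━━━━━━━━━━━━━━━
                                    
                                    
                                    
                                    
                                    
                                    
                                    


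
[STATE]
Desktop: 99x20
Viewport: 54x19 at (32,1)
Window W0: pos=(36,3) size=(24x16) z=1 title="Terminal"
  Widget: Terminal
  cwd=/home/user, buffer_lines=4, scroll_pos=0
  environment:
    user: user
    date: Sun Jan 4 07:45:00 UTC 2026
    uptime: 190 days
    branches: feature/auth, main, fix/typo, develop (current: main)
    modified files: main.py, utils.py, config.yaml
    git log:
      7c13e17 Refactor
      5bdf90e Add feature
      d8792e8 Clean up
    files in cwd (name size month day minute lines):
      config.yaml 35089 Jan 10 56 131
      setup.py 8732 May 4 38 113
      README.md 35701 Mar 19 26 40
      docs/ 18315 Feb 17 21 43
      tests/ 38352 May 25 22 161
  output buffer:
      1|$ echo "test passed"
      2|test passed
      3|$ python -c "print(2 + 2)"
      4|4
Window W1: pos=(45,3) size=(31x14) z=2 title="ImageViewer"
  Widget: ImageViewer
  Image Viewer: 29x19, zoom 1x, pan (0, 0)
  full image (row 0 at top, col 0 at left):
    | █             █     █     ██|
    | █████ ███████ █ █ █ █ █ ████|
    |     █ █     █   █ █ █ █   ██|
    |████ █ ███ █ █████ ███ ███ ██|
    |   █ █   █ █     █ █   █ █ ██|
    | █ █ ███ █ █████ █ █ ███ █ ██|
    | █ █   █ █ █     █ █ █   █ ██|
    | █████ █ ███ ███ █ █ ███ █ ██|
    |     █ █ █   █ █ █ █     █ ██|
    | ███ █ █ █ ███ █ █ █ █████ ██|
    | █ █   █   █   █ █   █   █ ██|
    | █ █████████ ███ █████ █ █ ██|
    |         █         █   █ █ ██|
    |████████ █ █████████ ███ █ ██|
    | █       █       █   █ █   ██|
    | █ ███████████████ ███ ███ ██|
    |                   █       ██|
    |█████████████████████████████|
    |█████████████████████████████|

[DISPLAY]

                                                      
                                                      
    ┏━━━━━━━━┏━━━━━━━━━━━━━━━━━━━━━━━━━━━━━┓          
    ┃ Termina┃ ImageViewer                 ┃          
    ┠────────┠─────────────────────────────┨          
    ┃$ echo "┃ █             █     █     ██┃          
    ┃test pas┃ █████ ███████ █ █ █ █ █ ████┃          
    ┃$ python┃     █ █     █   █ █ █ █   ██┃          
    ┃4       ┃████ █ ███ █ █████ ███ ███ ██┃          
    ┃$ █     ┃   █ █   █ █     █ █   █ █ ██┃          
    ┃        ┃ █ █ ███ █ █████ █ █ ███ █ ██┃          
    ┃        ┃ █ █   █ █ █     █ █ █   █ ██┃          
    ┃        ┃ █████ █ ███ ███ █ █ ███ █ ██┃          
    ┃        ┃     █ █ █   █ █ █ █     █ ██┃          
    ┃        ┃ ███ █ █ █ ███ █ █ █ █████ ██┃          
    ┃        ┗━━━━━━━━━━━━━━━━━━━━━━━━━━━━━┛          
    ┃                      ┃                          
    ┗━━━━━━━━━━━━━━━━━━━━━━┛                          
                                                      


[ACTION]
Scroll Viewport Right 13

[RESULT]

                                                      
                                                      
┏━━━━━━━━━━━━━━━━━━━━━━━━━━━━━┓                       
┃ ImageViewer                 ┃                       
┠─────────────────────────────┨                       
┃ █             █     █     ██┃                       
┃ █████ ███████ █ █ █ █ █ ████┃                       
┃     █ █     █   █ █ █ █   ██┃                       
┃████ █ ███ █ █████ ███ ███ ██┃                       
┃   █ █   █ █     █ █   █ █ ██┃                       
┃ █ █ ███ █ █████ █ █ ███ █ ██┃                       
┃ █ █   █ █ █     █ █ █   █ ██┃                       
┃ █████ █ ███ ███ █ █ ███ █ ██┃                       
┃     █ █ █   █ █ █ █     █ ██┃                       
┃ ███ █ █ █ ███ █ █ █ █████ ██┃                       
┗━━━━━━━━━━━━━━━━━━━━━━━━━━━━━┛                       
              ┃                                       
━━━━━━━━━━━━━━┛                                       
                                                      


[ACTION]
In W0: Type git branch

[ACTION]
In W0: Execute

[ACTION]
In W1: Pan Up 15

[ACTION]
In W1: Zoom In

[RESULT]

                                                      
                                                      
┏━━━━━━━━━━━━━━━━━━━━━━━━━━━━━┓                       
┃ ImageViewer                 ┃                       
┠─────────────────────────────┨                       
┃  ██                         ┃                       
┃  ██                         ┃                       
┃  ██████████  ██████████████ ┃                       
┃  ██████████  ██████████████ ┃                       
┃          ██  ██          ██ ┃                       
┃          ██  ██          ██ ┃                       
┃████████  ██  ██████  ██  ███┃                       
┃████████  ██  ██████  ██  ███┃                       
┃      ██  ██      ██  ██     ┃                       
┃      ██  ██      ██  ██     ┃                       
┗━━━━━━━━━━━━━━━━━━━━━━━━━━━━━┛                       
              ┃                                       
━━━━━━━━━━━━━━┛                                       
                                                      


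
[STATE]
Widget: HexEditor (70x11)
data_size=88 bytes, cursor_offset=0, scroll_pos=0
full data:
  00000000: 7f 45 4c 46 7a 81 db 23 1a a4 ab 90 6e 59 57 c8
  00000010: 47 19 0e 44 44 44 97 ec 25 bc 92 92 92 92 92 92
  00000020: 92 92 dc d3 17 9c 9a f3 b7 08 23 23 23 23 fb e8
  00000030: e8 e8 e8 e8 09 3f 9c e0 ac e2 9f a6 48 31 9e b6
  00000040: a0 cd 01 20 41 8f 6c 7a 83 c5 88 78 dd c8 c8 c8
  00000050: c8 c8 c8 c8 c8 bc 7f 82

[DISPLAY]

00000000  7F 45 4c 46 7a 81 db 23  1a a4 ab 90 6e 59 57 c8  |.ELFz..#.
00000010  47 19 0e 44 44 44 97 ec  25 bc 92 92 92 92 92 92  |G..DDD..%
00000020  92 92 dc d3 17 9c 9a f3  b7 08 23 23 23 23 fb e8  |.........
00000030  e8 e8 e8 e8 09 3f 9c e0  ac e2 9f a6 48 31 9e b6  |.....?...
00000040  a0 cd 01 20 41 8f 6c 7a  83 c5 88 78 dd c8 c8 c8  |... A.lz.
00000050  c8 c8 c8 c8 c8 bc 7f 82                           |........ 
                                                                      
                                                                      
                                                                      
                                                                      
                                                                      


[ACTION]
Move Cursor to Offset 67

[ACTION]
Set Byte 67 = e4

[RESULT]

00000000  7f 45 4c 46 7a 81 db 23  1a a4 ab 90 6e 59 57 c8  |.ELFz..#.
00000010  47 19 0e 44 44 44 97 ec  25 bc 92 92 92 92 92 92  |G..DDD..%
00000020  92 92 dc d3 17 9c 9a f3  b7 08 23 23 23 23 fb e8  |.........
00000030  e8 e8 e8 e8 09 3f 9c e0  ac e2 9f a6 48 31 9e b6  |.....?...
00000040  a0 cd 01 E4 41 8f 6c 7a  83 c5 88 78 dd c8 c8 c8  |....A.lz.
00000050  c8 c8 c8 c8 c8 bc 7f 82                           |........ 
                                                                      
                                                                      
                                                                      
                                                                      
                                                                      


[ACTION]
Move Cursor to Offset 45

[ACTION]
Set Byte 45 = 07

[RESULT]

00000000  7f 45 4c 46 7a 81 db 23  1a a4 ab 90 6e 59 57 c8  |.ELFz..#.
00000010  47 19 0e 44 44 44 97 ec  25 bc 92 92 92 92 92 92  |G..DDD..%
00000020  92 92 dc d3 17 9c 9a f3  b7 08 23 23 23 07 fb e8  |.........
00000030  e8 e8 e8 e8 09 3f 9c e0  ac e2 9f a6 48 31 9e b6  |.....?...
00000040  a0 cd 01 e4 41 8f 6c 7a  83 c5 88 78 dd c8 c8 c8  |....A.lz.
00000050  c8 c8 c8 c8 c8 bc 7f 82                           |........ 
                                                                      
                                                                      
                                                                      
                                                                      
                                                                      


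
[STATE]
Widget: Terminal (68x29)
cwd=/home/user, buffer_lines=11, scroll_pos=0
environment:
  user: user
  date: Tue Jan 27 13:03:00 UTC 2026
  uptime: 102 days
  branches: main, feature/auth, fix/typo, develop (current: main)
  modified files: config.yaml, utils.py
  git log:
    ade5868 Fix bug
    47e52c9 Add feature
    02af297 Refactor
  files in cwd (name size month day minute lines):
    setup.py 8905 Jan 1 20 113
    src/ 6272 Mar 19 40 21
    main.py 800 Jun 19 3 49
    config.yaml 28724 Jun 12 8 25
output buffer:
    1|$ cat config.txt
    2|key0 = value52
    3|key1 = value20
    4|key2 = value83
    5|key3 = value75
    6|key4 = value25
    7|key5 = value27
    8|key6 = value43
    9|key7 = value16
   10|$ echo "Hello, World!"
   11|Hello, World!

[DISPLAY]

$ cat config.txt                                                    
key0 = value52                                                      
key1 = value20                                                      
key2 = value83                                                      
key3 = value75                                                      
key4 = value25                                                      
key5 = value27                                                      
key6 = value43                                                      
key7 = value16                                                      
$ echo "Hello, World!"                                              
Hello, World!                                                       
$ █                                                                 
                                                                    
                                                                    
                                                                    
                                                                    
                                                                    
                                                                    
                                                                    
                                                                    
                                                                    
                                                                    
                                                                    
                                                                    
                                                                    
                                                                    
                                                                    
                                                                    
                                                                    


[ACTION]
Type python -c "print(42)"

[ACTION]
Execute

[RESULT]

$ cat config.txt                                                    
key0 = value52                                                      
key1 = value20                                                      
key2 = value83                                                      
key3 = value75                                                      
key4 = value25                                                      
key5 = value27                                                      
key6 = value43                                                      
key7 = value16                                                      
$ echo "Hello, World!"                                              
Hello, World!                                                       
$ python -c "print(42)"                                             
42                                                                  
$ █                                                                 
                                                                    
                                                                    
                                                                    
                                                                    
                                                                    
                                                                    
                                                                    
                                                                    
                                                                    
                                                                    
                                                                    
                                                                    
                                                                    
                                                                    
                                                                    


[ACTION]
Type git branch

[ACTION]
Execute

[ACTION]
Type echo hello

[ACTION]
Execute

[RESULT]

$ cat config.txt                                                    
key0 = value52                                                      
key1 = value20                                                      
key2 = value83                                                      
key3 = value75                                                      
key4 = value25                                                      
key5 = value27                                                      
key6 = value43                                                      
key7 = value16                                                      
$ echo "Hello, World!"                                              
Hello, World!                                                       
$ python -c "print(42)"                                             
42                                                                  
$ git branch                                                        
* main                                                              
  feature/auth                                                      
  fix/typo                                                          
  develop                                                           
$ echo hello                                                        
hello                                                               
$ █                                                                 
                                                                    
                                                                    
                                                                    
                                                                    
                                                                    
                                                                    
                                                                    
                                                                    


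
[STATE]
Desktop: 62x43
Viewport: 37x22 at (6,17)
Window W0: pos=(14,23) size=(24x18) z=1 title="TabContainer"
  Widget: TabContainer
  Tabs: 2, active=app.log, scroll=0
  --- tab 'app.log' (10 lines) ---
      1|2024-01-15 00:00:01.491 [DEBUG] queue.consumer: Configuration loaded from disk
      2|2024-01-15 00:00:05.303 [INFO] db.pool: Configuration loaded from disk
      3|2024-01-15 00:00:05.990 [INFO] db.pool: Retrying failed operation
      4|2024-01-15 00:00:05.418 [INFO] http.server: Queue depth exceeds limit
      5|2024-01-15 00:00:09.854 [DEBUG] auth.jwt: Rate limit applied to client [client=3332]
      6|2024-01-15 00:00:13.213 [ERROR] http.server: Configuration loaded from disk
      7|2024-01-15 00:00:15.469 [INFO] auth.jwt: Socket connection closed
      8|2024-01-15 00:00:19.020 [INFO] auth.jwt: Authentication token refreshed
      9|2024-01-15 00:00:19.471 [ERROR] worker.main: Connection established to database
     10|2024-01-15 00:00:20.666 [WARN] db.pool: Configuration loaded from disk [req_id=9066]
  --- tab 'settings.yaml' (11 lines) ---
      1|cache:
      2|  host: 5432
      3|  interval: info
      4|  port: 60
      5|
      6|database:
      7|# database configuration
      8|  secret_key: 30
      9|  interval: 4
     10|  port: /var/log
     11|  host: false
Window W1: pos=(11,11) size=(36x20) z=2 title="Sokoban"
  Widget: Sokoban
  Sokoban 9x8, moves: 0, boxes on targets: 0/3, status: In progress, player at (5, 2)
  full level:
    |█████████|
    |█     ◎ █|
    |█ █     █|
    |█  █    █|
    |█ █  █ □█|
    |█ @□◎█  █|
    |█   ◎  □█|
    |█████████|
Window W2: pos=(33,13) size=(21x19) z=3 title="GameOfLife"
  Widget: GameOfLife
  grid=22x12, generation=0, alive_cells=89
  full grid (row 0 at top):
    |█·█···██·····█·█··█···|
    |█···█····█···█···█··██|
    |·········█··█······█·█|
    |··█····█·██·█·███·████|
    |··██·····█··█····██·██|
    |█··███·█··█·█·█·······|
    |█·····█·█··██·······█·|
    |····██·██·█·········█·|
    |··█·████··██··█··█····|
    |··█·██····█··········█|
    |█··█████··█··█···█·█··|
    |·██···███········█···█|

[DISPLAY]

     ┃█  █    █            ┃·█···██··
     ┃█ █  █ □█            ┃···█····█
     ┃█ @□◎█  █            ┃········█
     ┃█   ◎  □█            ┃·█····█·█
     ┃█████████            ┃·██·····█
     ┃Moves: 0  0/3        ┃··███·█··
     ┃                     ┃·····█·█·
     ┃                     ┃···██·██·
     ┃                     ┃·█·████··
     ┃                     ┃·█·██····
     ┃                     ┃··█████··
     ┃                     ┃██···███·
     ┃                     ┃         
     ┗━━━━━━━━━━━━━━━━━━━━━┃         
        ┃2024-01-15 00:00:0┗━━━━━━━━━
        ┃2024-01-15 00:00:09.85┃     
        ┃2024-01-15 00:00:13.21┃     
        ┃2024-01-15 00:00:15.46┃     
        ┃2024-01-15 00:00:19.02┃     
        ┃2024-01-15 00:00:19.47┃     
        ┃2024-01-15 00:00:20.66┃     
        ┃                      ┃     


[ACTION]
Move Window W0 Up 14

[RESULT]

     ┃█  █    █            ┃·█···██··
     ┃█ █  █ □█            ┃···█····█
     ┃█ @□◎█  █            ┃········█
     ┃█   ◎  □█            ┃·█····█·█
     ┃█████████            ┃·██·····█
     ┃Moves: 0  0/3        ┃··███·█··
     ┃                     ┃·····█·█·
     ┃                     ┃···██·██·
     ┃                     ┃·█·████··
     ┃                     ┃·█·██····
     ┃                     ┃··█████··
     ┃                     ┃██···███·
     ┃                     ┃         
     ┗━━━━━━━━━━━━━━━━━━━━━┃         
                           ┗━━━━━━━━━
                                     
                                     
                                     
                                     
                                     
                                     
                                     


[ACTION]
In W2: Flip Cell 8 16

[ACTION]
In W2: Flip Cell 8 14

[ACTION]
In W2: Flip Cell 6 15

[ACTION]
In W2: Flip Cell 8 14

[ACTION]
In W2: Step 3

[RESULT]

     ┃█  █    █            ┃·········
     ┃█ █  █ □█            ┃·········
     ┃█ @□◎█  █            ┃███····██
     ┃█   ◎  □█            ┃███···███
     ┃█████████            ┃█·██·██·█
     ┃Moves: 0  0/3        ┃·····██··
     ┃                     ┃··█··██··
     ┃                     ┃·███···█·
     ┃                     ┃·███··███
     ┃                     ┃······█·█
     ┃                     ┃······██·
     ┃                     ┃·······██
     ┃                     ┃         
     ┗━━━━━━━━━━━━━━━━━━━━━┃         
                           ┗━━━━━━━━━
                                     
                                     
                                     
                                     
                                     
                                     
                                     


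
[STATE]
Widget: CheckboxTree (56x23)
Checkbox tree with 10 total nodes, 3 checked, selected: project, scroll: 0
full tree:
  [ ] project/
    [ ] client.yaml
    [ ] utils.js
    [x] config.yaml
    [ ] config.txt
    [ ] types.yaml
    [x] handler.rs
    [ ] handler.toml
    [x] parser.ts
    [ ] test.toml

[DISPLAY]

>[-] project/                                           
   [ ] client.yaml                                      
   [ ] utils.js                                         
   [x] config.yaml                                      
   [ ] config.txt                                       
   [ ] types.yaml                                       
   [x] handler.rs                                       
   [ ] handler.toml                                     
   [x] parser.ts                                        
   [ ] test.toml                                        
                                                        
                                                        
                                                        
                                                        
                                                        
                                                        
                                                        
                                                        
                                                        
                                                        
                                                        
                                                        
                                                        


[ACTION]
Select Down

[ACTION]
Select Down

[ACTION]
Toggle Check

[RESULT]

 [-] project/                                           
   [ ] client.yaml                                      
>  [x] utils.js                                         
   [x] config.yaml                                      
   [ ] config.txt                                       
   [ ] types.yaml                                       
   [x] handler.rs                                       
   [ ] handler.toml                                     
   [x] parser.ts                                        
   [ ] test.toml                                        
                                                        
                                                        
                                                        
                                                        
                                                        
                                                        
                                                        
                                                        
                                                        
                                                        
                                                        
                                                        
                                                        


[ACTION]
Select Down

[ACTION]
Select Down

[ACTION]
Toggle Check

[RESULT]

 [-] project/                                           
   [ ] client.yaml                                      
   [x] utils.js                                         
   [x] config.yaml                                      
>  [x] config.txt                                       
   [ ] types.yaml                                       
   [x] handler.rs                                       
   [ ] handler.toml                                     
   [x] parser.ts                                        
   [ ] test.toml                                        
                                                        
                                                        
                                                        
                                                        
                                                        
                                                        
                                                        
                                                        
                                                        
                                                        
                                                        
                                                        
                                                        


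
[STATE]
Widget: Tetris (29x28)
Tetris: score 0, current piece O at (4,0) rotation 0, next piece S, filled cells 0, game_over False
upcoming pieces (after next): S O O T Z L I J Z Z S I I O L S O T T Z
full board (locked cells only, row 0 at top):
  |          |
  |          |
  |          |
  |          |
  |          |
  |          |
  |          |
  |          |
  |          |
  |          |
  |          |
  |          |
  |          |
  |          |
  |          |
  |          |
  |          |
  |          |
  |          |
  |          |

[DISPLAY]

    ▓▓    │Next:             
    ▓▓    │ ░░               
          │░░                
          │                  
          │                  
          │                  
          │Score:            
          │0                 
          │                  
          │                  
          │                  
          │                  
          │                  
          │                  
          │                  
          │                  
          │                  
          │                  
          │                  
          │                  
          │                  
          │                  
          │                  
          │                  
          │                  
          │                  
          │                  
          │                  


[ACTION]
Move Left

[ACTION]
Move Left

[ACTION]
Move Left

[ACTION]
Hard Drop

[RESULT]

    ░░    │Next:             
   ░░     │ ░░               
          │░░                
          │                  
          │                  
          │                  
          │Score:            
          │0                 
          │                  
          │                  
          │                  
          │                  
          │                  
          │                  
          │                  
          │                  
          │                  
          │                  
 ▓▓       │                  
 ▓▓       │                  
          │                  
          │                  
          │                  
          │                  
          │                  
          │                  
          │                  
          │                  


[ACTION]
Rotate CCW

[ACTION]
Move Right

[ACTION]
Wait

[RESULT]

          │Next:             
    ░     │ ░░               
    ░░    │░░                
     ░    │                  
          │                  
          │                  
          │Score:            
          │0                 
          │                  
          │                  
          │                  
          │                  
          │                  
          │                  
          │                  
          │                  
          │                  
          │                  
 ▓▓       │                  
 ▓▓       │                  
          │                  
          │                  
          │                  
          │                  
          │                  
          │                  
          │                  
          │                  


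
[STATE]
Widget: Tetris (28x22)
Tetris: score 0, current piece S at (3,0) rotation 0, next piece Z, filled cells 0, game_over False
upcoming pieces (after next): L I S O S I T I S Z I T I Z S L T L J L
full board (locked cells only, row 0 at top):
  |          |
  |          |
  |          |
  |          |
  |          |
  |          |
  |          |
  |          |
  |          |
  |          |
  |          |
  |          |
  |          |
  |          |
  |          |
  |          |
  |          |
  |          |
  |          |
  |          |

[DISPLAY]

    ░░    │Next:            
   ░░     │▓▓               
          │ ▓▓              
          │                 
          │                 
          │                 
          │Score:           
          │0                
          │                 
          │                 
          │                 
          │                 
          │                 
          │                 
          │                 
          │                 
          │                 
          │                 
          │                 
          │                 
          │                 
          │                 


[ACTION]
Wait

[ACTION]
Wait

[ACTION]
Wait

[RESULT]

          │Next:            
          │▓▓               
          │ ▓▓              
    ░░    │                 
   ░░     │                 
          │                 
          │Score:           
          │0                
          │                 
          │                 
          │                 
          │                 
          │                 
          │                 
          │                 
          │                 
          │                 
          │                 
          │                 
          │                 
          │                 
          │                 


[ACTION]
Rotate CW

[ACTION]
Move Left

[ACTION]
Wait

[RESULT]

          │Next:            
          │▓▓               
          │ ▓▓              
          │                 
  ░       │                 
  ░░      │                 
   ░      │Score:           
          │0                
          │                 
          │                 
          │                 
          │                 
          │                 
          │                 
          │                 
          │                 
          │                 
          │                 
          │                 
          │                 
          │                 
          │                 


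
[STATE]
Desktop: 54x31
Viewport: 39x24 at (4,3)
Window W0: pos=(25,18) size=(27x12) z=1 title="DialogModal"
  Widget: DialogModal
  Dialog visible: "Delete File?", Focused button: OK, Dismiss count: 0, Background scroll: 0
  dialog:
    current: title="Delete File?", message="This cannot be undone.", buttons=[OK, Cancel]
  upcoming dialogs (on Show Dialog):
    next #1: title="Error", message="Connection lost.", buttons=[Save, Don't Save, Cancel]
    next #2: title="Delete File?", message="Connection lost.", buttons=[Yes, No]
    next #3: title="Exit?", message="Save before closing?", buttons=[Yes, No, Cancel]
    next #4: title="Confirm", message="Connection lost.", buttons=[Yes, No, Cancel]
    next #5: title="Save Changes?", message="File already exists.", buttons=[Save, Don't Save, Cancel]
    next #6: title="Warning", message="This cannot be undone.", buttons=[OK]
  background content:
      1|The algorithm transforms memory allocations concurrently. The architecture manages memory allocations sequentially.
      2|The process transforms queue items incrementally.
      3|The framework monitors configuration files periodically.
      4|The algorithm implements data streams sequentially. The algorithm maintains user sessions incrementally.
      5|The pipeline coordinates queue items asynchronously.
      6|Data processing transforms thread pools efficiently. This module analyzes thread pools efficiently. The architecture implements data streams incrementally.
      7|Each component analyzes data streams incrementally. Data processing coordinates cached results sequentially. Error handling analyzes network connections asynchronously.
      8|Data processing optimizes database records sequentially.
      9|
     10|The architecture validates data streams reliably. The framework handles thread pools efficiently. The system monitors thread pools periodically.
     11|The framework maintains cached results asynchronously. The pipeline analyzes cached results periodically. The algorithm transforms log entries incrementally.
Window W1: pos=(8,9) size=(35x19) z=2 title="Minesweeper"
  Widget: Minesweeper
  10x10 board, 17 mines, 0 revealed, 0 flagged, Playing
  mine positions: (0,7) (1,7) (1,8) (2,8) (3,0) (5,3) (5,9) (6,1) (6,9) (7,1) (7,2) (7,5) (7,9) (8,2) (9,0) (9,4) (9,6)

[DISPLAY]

                                       
                                       
                                       
                                       
                                       
                                       
    ┏━━━━━━━━━━━━━━━━━━━━━━━━━━━━━━━━━┓
    ┃ Minesweeper                     ┃
    ┠─────────────────────────────────┨
    ┃■■■■■■■■■■                       ┃
    ┃■■■■■■■■■■                       ┃
    ┃■■■■■■■■■■                       ┃
    ┃■■■■■■■■■■                       ┃
    ┃■■■■■■■■■■                       ┃
    ┃■■■■■■■■■■                       ┃
    ┃■■■■■■■■■■                       ┃
    ┃■■■■■■■■■■                       ┃
    ┃■■■■■■■■■■                       ┃
    ┃■■■■■■■■■■                       ┃
    ┃                                 ┃
    ┃                                 ┃
    ┃                                 ┃
    ┃                                 ┃
    ┃                                 ┃


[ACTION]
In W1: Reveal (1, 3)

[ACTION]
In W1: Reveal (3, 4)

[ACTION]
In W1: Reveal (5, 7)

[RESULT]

                                       
                                       
                                       
                                       
                                       
                                       
    ┏━━━━━━━━━━━━━━━━━━━━━━━━━━━━━━━━━┓
    ┃ Minesweeper                     ┃
    ┠─────────────────────────────────┨
    ┃      2■■■                       ┃
    ┃      2■■■                       ┃
    ┃11    13■■                       ┃
    ┃■1     11■                       ┃
    ┃■1111   1■                       ┃
    ┃■■■■1   2■                       ┃
    ┃■■■■211 3■                       ┃
    ┃■■■■■■1 2■                       ┃
    ┃■■■■■■211■                       ┃
    ┃■■■■■■■■■■                       ┃
    ┃                                 ┃
    ┃                                 ┃
    ┃                                 ┃
    ┃                                 ┃
    ┃                                 ┃
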